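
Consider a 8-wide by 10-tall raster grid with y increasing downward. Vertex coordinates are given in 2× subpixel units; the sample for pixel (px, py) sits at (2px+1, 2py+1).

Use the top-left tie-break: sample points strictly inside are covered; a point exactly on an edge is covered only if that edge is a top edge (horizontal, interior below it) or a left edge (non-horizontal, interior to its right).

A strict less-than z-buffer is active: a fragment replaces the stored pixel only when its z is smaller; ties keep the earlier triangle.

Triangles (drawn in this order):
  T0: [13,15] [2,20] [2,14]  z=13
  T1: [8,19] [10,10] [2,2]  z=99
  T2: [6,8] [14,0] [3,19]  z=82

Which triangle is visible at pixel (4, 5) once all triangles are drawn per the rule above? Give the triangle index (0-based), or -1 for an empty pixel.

T0:
  2·area = 66
  edge (13, 15)→(2, 20): d=(-11,5) right/bottom  bias=-1
  edge (2, 20)→(2, 14): d=(0,-6) top-left  bias=+0
  edge (2, 14)→(13, 15): d=(11,1) right/bottom  bias=-1
    (1,7)@(3, 15): e=[50,6,10] → X
    (2,7)@(5, 15): e=[40,18,8] → X
    (3,7)@(7, 15): e=[30,30,6] → X
    (4,7)@(9, 15): e=[20,42,4] → X
    (5,7)@(11, 15): e=[10,54,2] → X
    (6,7)@(13, 15): e=[0,66,0] → .  [on edge]
    (1,8)@(3, 17): e=[28,6,32] → X
    (4,8)@(9, 17): e=[-2,42,26] → .
    (5,8)@(11, 17): e=[-12,54,24] → .
    (1,9)@(3, 19): e=[6,6,54] → X
    (2,9)@(5, 19): e=[-4,18,52] → .
    (3,9)@(7, 19): e=[-14,30,50] → .
  covered (9 px):
    . . . . . . . .
    . . . . . . . .
    . . . . . . . .
    . . . . . . . .
    . . . . . . . .
    . . . . . . . .
    . . . . . . . .
    . X X X X X . .
    . X X X . . . .
    . X . . . . . .
T1:
  2·area = 88  (B↔C swapped to make it positive)
  edge (8, 19)→(2, 2): d=(-6,-17) top-left  bias=+0
  edge (2, 2)→(10, 10): d=(8,8) right/bottom  bias=-1
  edge (10, 10)→(8, 19): d=(-2,9) right/bottom  bias=-1
    (0,0)@(1, 1): e=[-11,0,99] → .  [on edge]
    (1,1)@(3, 3): e=[11,0,77] → .  [on edge]
    (2,2)@(5, 5): e=[33,0,55] → .  [on edge]
    (2,3)@(5, 7): e=[21,16,51] → X
    (3,3)@(7, 7): e=[55,0,33] → .  [on edge]
    (2,4)@(5, 9): e=[9,32,47] → X
    (3,4)@(7, 9): e=[43,16,29] → X
    (4,4)@(9, 9): e=[77,0,11] → .  [on edge]
    (2,5)@(5, 11): e=[-3,48,43] → .
    (3,5)@(7, 11): e=[31,32,25] → X
    (4,5)@(9, 11): e=[65,16,7] → X
    (5,5)@(11, 11): e=[99,0,-11] → .  [on edge]
    (6,6)@(13, 13): e=[121,0,-33] → .  [on edge]
    (7,7)@(15, 15): e=[143,0,-55] → .  [on edge]
  covered (8 px):
    . . . . . . . .
    . . . . . . . .
    . . . . . . . .
    . . X . . . . .
    . . X X . . . .
    . . . X X . . .
    . . . X X . . .
    . . . X . . . .
    . . . . . . . .
    . . . . . . . .
T2:
  2·area = 64
  edge (6, 8)→(14, 0): d=(8,-8) top-left  bias=+0
  edge (14, 0)→(3, 19): d=(-11,19) right/bottom  bias=-1
  edge (3, 19)→(6, 8): d=(3,-11) top-left  bias=+0
    (6,0)@(13, 1): e=[0,8,56] → X  [on edge]
    (7,0)@(15, 1): e=[16,-30,78] → .
    (5,1)@(11, 3): e=[0,24,40] → X  [on edge]
    (6,1)@(13, 3): e=[16,-14,62] → .
    (4,2)@(9, 5): e=[0,40,24] → X  [on edge]
    (6,2)@(13, 5): e=[32,-36,68] → .
    (3,3)@(7, 7): e=[0,56,8] → X  [on edge]
    (5,3)@(11, 7): e=[32,-20,52] → .
    (2,4)@(5, 9): e=[0,72,-8] → .  [on edge]
    (3,4)@(7, 9): e=[16,34,14] → X
    (4,4)@(9, 9): e=[32,-4,36] → .
    (1,5)@(3, 11): e=[0,88,-24] → .  [on edge]
    (0,6)@(1, 13): e=[0,104,-40] → .  [on edge]
    (1,9)@(3, 19): e=[64,0,0] → .  [on edge]
  covered (10 px):
    . . . . . . X .
    . . . . . X . .
    . . . . X X . .
    . . . X X . . .
    . . . X . . . .
    . . . X . . . .
    . . X . . . . .
    . . X . . . . .
    . . . . . . . .
    . . . . . . . .

Z-buffer (winner per pixel, '.' = empty):
  . . . . . . 2 .
  . . . . . 2 . .
  . . . . 2 2 . .
  . . 1 2 2 . . .
  . . 1 2 . . . .
  . . . 2 1 . . .
  . . 2 1 1 . . .
  . 0 0 0 0 0 . .
  . 0 0 0 . . . .
  . 0 . . . . . .

Result: 1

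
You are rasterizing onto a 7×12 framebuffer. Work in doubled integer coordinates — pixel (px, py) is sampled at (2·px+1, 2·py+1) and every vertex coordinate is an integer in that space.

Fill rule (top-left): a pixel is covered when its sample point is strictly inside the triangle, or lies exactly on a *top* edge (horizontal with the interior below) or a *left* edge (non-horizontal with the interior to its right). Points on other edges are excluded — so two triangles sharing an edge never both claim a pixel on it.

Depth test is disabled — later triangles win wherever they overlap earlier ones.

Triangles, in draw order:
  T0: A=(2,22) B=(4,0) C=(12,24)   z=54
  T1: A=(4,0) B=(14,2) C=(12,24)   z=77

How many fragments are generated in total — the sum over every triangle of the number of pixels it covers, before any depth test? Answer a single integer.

T0:
  2·area = 224
  edge (2, 22)→(4, 0): d=(2,-22) top-left  bias=+0
  edge (4, 0)→(12, 24): d=(8,24) right/bottom  bias=-1
  edge (12, 24)→(2, 22): d=(-10,-2) top-left  bias=+0
    (2,1)@(5, 3): e=[28,0,196] → ·  [on edge]
    (2,2)@(5, 5): e=[32,16,176] → #
    (3,2)@(7, 5): e=[76,-32,180] → ·
    (2,3)@(5, 7): e=[36,32,156] → #
    (3,3)@(7, 7): e=[80,-16,160] → ·
    (2,4)@(5, 9): e=[40,48,136] → #
    (3,4)@(7, 9): e=[84,0,140] → ·  [on edge]
    (1,5)@(3, 11): e=[0,112,112] → #  [on edge]
    (3,5)@(7, 11): e=[88,16,120] → #
    (4,5)@(9, 11): e=[132,-32,124] → ·
    (1,6)@(3, 13): e=[4,128,92] → #
    (4,6)@(9, 13): e=[136,-16,104] → ·
    (4,7)@(9, 15): e=[140,0,84] → ·  [on edge]
    (5,10)@(11, 21): e=[196,0,28] → ·  [on edge]
    (3,11)@(7, 23): e=[112,112,0] → #  [on edge]
  covered (27 px):
    · · · · · · ·
    · · · · · · ·
    · · # · · · ·
    · · # · · · ·
    · · # · · · ·
    · # # # · · ·
    · # # # · · ·
    · # # # · · ·
    · # # # # · ·
    · # # # # · ·
    · # # # # · ·
    · · · # # # ·
T1:
  2·area = 224
  edge (4, 0)→(14, 2): d=(10,2) right/bottom  bias=-1
  edge (14, 2)→(12, 24): d=(-2,22) right/bottom  bias=-1
  edge (12, 24)→(4, 0): d=(-8,-24) top-left  bias=+0
    (2,0)@(5, 1): e=[8,200,16] → #
    (3,0)@(7, 1): e=[4,156,64] → #
    (4,0)@(9, 1): e=[0,112,112] → ·  [on edge]
    (2,1)@(5, 3): e=[28,196,0] → #  [on edge]
    (4,1)@(9, 3): e=[20,108,96] → #
    (5,1)@(11, 3): e=[16,64,144] → #
    (6,1)@(13, 3): e=[12,20,192] → #
    (2,2)@(5, 5): e=[48,192,-16] → ·
    (3,2)@(7, 5): e=[44,148,32] → #
    (3,3)@(7, 7): e=[64,144,16] → #
    (3,4)@(7, 9): e=[84,140,0] → #  [on edge]
    (3,5)@(7, 11): e=[104,136,-16] → ·
    (6,6)@(13, 13): e=[112,0,112] → ·  [on edge]
    (4,7)@(9, 15): e=[140,84,0] → #  [on edge]
    (5,10)@(11, 21): e=[196,28,0] → #  [on edge]
  covered (29 px):
    · · # # · · ·
    · · # # # # #
    · · · # # # #
    · · · # # # #
    · · · # # # #
    · · · · # # #
    · · · · # # ·
    · · · · # # ·
    · · · · · # ·
    · · · · · # ·
    · · · · · # ·
    · · · · · · ·

Answer: 56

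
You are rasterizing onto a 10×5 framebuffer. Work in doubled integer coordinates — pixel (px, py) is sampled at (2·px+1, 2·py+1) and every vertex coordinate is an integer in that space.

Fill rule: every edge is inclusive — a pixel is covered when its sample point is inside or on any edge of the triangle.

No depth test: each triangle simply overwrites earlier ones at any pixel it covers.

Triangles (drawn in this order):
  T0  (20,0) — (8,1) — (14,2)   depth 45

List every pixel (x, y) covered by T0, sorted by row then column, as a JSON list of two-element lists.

T0:
  2·area = 18  (B↔C swapped to make it positive)
  edge (20, 0)→(14, 2): d=(-6,2) inclusive
  edge (14, 2)→(8, 1): d=(-6,-1) inclusive
  edge (8, 1)→(20, 0): d=(12,-1) inclusive
    (4,0)@(9, 1): e=[16,1,1] → #
    (5,0)@(11, 1): e=[12,3,3] → #
    (6,0)@(13, 1): e=[8,5,5] → #
    (7,0)@(15, 1): e=[4,7,7] → #
    (8,0)@(17, 1): e=[0,9,9] → #  [on edge]
    (9,0)@(19, 1): e=[-4,11,11] → ·
    (4,1)@(9, 3): e=[4,-11,25] → ·
    (5,1)@(11, 3): e=[0,-9,27] → ·  [on edge]
    (6,1)@(13, 3): e=[-4,-7,29] → ·
    (7,1)@(15, 3): e=[-8,-5,31] → ·
    (8,1)@(17, 3): e=[-12,-3,33] → ·
    (2,2)@(5, 5): e=[0,-27,45] → ·  [on edge]
  covered (5 px):
    · · · · # # # # # ·
    · · · · · · · · · ·
    · · · · · · · · · ·
    · · · · · · · · · ·
    · · · · · · · · · ·

Answer: [[4,0],[5,0],[6,0],[7,0],[8,0]]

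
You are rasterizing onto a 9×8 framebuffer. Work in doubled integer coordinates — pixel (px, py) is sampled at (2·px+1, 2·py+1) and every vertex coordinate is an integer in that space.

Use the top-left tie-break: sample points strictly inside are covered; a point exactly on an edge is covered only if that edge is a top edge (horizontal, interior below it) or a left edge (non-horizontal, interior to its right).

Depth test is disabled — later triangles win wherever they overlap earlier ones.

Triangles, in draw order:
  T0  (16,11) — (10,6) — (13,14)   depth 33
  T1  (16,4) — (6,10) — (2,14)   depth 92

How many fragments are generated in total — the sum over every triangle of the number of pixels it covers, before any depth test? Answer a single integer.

T0:
  2·area = 33  (B↔C swapped to make it positive)
  edge (16, 11)→(13, 14): d=(-3,3) right/bottom  bias=-1
  edge (13, 14)→(10, 6): d=(-3,-8) top-left  bias=+0
  edge (10, 6)→(16, 11): d=(6,5) right/bottom  bias=-1
    (5,3)@(11, 7): e=[27,5,1] → #
    (6,3)@(13, 7): e=[21,21,-9] → ·
    (5,4)@(11, 9): e=[21,-1,13] → ·
    (6,4)@(13, 9): e=[15,15,3] → #
    (7,4)@(15, 9): e=[9,31,-7] → ·
    (6,5)@(13, 11): e=[9,9,15] → #
    (7,5)@(15, 11): e=[3,25,5] → #
    (8,5)@(17, 11): e=[-3,41,-5] → ·
    (6,6)@(13, 13): e=[3,3,27] → #
    (7,6)@(15, 13): e=[-3,19,17] → ·
    (6,7)@(13, 15): e=[-3,-3,39] → ·
  covered (5 px):
    · · · · · · · · ·
    · · · · · · · · ·
    · · · · · · · · ·
    · · · · · # · · ·
    · · · · · · # · ·
    · · · · · · # # ·
    · · · · · · # · ·
    · · · · · · · · ·
T1:
  2·area = 16  (B↔C swapped to make it positive)
  edge (16, 4)→(2, 14): d=(-14,10) right/bottom  bias=-1
  edge (2, 14)→(6, 10): d=(4,-4) top-left  bias=+0
  edge (6, 10)→(16, 4): d=(10,-6) top-left  bias=+0
    (7,0)@(15, 1): e=[52,0,-36] → ·  [on edge]
    (6,1)@(13, 3): e=[44,0,-28] → ·  [on edge]
    (5,2)@(11, 5): e=[36,0,-20] → ·  [on edge]
    (4,3)@(9, 7): e=[28,0,-12] → ·  [on edge]
    (5,3)@(11, 7): e=[8,8,0] → #  [on edge]
    (6,3)@(13, 7): e=[-12,16,12] → ·
    (3,4)@(7, 9): e=[20,0,-4] → ·  [on edge]
    (4,4)@(9, 9): e=[0,8,8] → ·  [on edge]
    (5,4)@(11, 9): e=[-20,16,20] → ·
    (2,5)@(5, 11): e=[12,0,4] → #  [on edge]
    (3,5)@(7, 11): e=[-8,8,16] → ·
    (0,6)@(1, 13): e=[24,-8,0] → ·  [on edge]
    (1,6)@(3, 13): e=[4,0,12] → #  [on edge]
    (0,7)@(1, 15): e=[-4,0,20] → ·  [on edge]
  covered (3 px):
    · · · · · · · · ·
    · · · · · · · · ·
    · · · · · · · · ·
    · · · · · # · · ·
    · · · · · · · · ·
    · · # · · · · · ·
    · # · · · · · · ·
    · · · · · · · · ·

Result: 8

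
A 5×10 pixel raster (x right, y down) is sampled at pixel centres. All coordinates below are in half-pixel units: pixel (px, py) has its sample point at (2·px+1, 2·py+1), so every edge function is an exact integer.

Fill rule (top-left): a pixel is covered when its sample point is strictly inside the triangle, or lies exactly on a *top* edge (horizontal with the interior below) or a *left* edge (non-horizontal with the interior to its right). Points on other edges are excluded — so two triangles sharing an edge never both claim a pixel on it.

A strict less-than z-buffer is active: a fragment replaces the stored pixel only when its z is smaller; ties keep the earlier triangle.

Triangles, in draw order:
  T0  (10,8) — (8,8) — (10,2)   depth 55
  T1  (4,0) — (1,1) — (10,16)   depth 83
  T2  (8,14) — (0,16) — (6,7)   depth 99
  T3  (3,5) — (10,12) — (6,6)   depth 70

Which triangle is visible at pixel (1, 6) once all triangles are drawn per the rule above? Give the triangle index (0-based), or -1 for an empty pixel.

T0:
  2·area = 12
  edge (10, 8)→(8, 8): d=(-2,0) right/bottom  bias=-1
  edge (8, 8)→(10, 2): d=(2,-6) top-left  bias=+0
  edge (10, 2)→(10, 8): d=(0,6) right/bottom  bias=-1
    (4,2)@(9, 5): e=[6,0,6] → █  [on edge]
    (4,3)@(9, 7): e=[2,4,6] → █
    (4,4)@(9, 9): e=[-2,8,6] → ·
    (3,5)@(7, 11): e=[-6,0,18] → ·  [on edge]
    (2,8)@(5, 17): e=[-18,0,30] → ·  [on edge]
  covered (2 px):
    · · · · ·
    · · · · ·
    · · · · █
    · · · · █
    · · · · ·
    · · · · ·
    · · · · ·
    · · · · ·
    · · · · ·
    · · · · ·
T1:
  2·area = 54  (B↔C swapped to make it positive)
  edge (4, 0)→(10, 16): d=(6,16) right/bottom  bias=-1
  edge (10, 16)→(1, 1): d=(-9,-15) top-left  bias=+0
  edge (1, 1)→(4, 0): d=(3,-1) top-left  bias=+0
    (0,0)@(1, 1): e=[54,0,0] → █  [on edge]
    (1,0)@(3, 1): e=[22,30,2] → █
    (2,0)@(5, 1): e=[-10,60,4] → ·
    (0,1)@(1, 3): e=[66,-18,6] → ·
    (1,1)@(3, 3): e=[34,12,8] → █
    (2,1)@(5, 3): e=[2,42,10] → █
    (3,1)@(7, 3): e=[-30,72,12] → ·
    (1,2)@(3, 5): e=[46,-6,14] → ·
    (2,2)@(5, 5): e=[14,24,16] → █
    (3,2)@(7, 5): e=[-18,54,18] → ·
    (2,3)@(5, 7): e=[26,6,22] → █
    (3,3)@(7, 7): e=[-6,36,24] → ·
    (3,5)@(7, 11): e=[18,0,36] → █  [on edge]
  covered (8 px):
    █ █ · · ·
    · █ █ · ·
    · · █ · ·
    · · █ · ·
    · · · █ ·
    · · · █ ·
    · · · · ·
    · · · · ·
    · · · · ·
    · · · · ·
T2:
  2·area = 60
  edge (8, 14)→(0, 16): d=(-8,2) right/bottom  bias=-1
  edge (0, 16)→(6, 7): d=(6,-9) top-left  bias=+0
  edge (6, 7)→(8, 14): d=(2,7) right/bottom  bias=-1
    (2,4)@(5, 9): e=[46,3,11] → █
    (3,4)@(7, 9): e=[42,21,-3] → ·
    (2,5)@(5, 11): e=[30,15,15] → █
    (3,5)@(7, 11): e=[26,33,1] → █
    (4,5)@(9, 11): e=[22,51,-13] → ·
    (1,6)@(3, 13): e=[18,9,33] → █
    (4,6)@(9, 13): e=[6,63,-9] → ·
    (0,7)@(1, 15): e=[6,3,51] → █
    (2,7)@(5, 15): e=[-2,39,23] → ·
    (3,7)@(7, 15): e=[-6,57,9] → ·
    (0,8)@(1, 17): e=[-10,15,55] → ·
    (1,8)@(3, 17): e=[-14,33,41] → ·
  covered (8 px):
    · · · · ·
    · · · · ·
    · · · · ·
    · · · · ·
    · · █ · ·
    · · █ █ ·
    · █ █ █ ·
    █ █ · · ·
    · · · · ·
    · · · · ·
T3:
  2·area = 14  (B↔C swapped to make it positive)
  edge (3, 5)→(6, 6): d=(3,1) right/bottom  bias=-1
  edge (6, 6)→(10, 12): d=(4,6) right/bottom  bias=-1
  edge (10, 12)→(3, 5): d=(-7,-7) top-left  bias=+0
    (0,1)@(1, 3): e=[-4,18,0] → ·  [on edge]
    (1,2)@(3, 5): e=[0,14,0] → ·  [on edge]
    (2,3)@(5, 7): e=[4,10,0] → █  [on edge]
    (3,3)@(7, 7): e=[2,-2,14] → ·
    (4,3)@(9, 7): e=[0,-14,28] → ·  [on edge]
    (2,4)@(5, 9): e=[10,18,-14] → ·
    (3,4)@(7, 9): e=[8,6,0] → █  [on edge]
    (4,4)@(9, 9): e=[6,-6,14] → ·
    (3,5)@(7, 11): e=[14,14,-14] → ·
    (4,5)@(9, 11): e=[12,2,0] → █  [on edge]
    (4,6)@(9, 13): e=[18,10,-14] → ·
  covered (3 px):
    · · · · ·
    · · · · ·
    · · · · ·
    · · █ · ·
    · · · █ ·
    · · · · █
    · · · · ·
    · · · · ·
    · · · · ·
    · · · · ·

Z-buffer (winner per pixel, '.' = empty):
  1 1 . . .
  . 1 1 . .
  . . 1 . 0
  . . 3 . 0
  . . 2 3 .
  . . 2 1 3
  . 2 2 2 .
  2 2 . . .
  . . . . .
  . . . . .

Result: 2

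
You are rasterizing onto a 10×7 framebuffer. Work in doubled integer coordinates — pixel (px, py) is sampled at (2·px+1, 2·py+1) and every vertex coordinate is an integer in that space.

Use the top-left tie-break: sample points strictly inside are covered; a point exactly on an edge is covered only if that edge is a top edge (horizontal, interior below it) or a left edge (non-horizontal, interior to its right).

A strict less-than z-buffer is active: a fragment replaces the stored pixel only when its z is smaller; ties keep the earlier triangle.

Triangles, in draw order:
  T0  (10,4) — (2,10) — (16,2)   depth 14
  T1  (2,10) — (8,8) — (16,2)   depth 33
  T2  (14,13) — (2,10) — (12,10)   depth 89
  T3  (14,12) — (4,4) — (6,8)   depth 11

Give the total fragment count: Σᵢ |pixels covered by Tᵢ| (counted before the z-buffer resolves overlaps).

T0:
  2·area = 20  (B↔C swapped to make it positive)
  edge (10, 4)→(16, 2): d=(6,-2) top-left  bias=+0
  edge (16, 2)→(2, 10): d=(-14,8) right/bottom  bias=-1
  edge (2, 10)→(10, 4): d=(8,-6) top-left  bias=+0
    (9,0)@(19, 1): e=[0,-10,30] → ·  [on edge]
    (6,1)@(13, 3): e=[0,10,10] → #  [on edge]
    (7,1)@(15, 3): e=[4,-6,22] → ·
    (3,2)@(7, 5): e=[0,30,-10] → ·  [on edge]
    (4,2)@(9, 5): e=[4,14,2] → #
    (5,2)@(11, 5): e=[8,-2,14] → ·
    (6,2)@(13, 5): e=[12,-18,26] → ·
    (0,3)@(1, 7): e=[0,50,-30] → ·  [on edge]
    (3,3)@(7, 7): e=[12,2,6] → #
    (4,3)@(9, 7): e=[16,-14,18] → ·
    (3,4)@(7, 9): e=[24,-26,22] → ·
  covered (3 px):
    · · · · · · · · · ·
    · · · · · · # · · ·
    · · · · # · · · · ·
    · · · # · · · · · ·
    · · · · · · · · · ·
    · · · · · · · · · ·
    · · · · · · · · · ·
T1:
  2·area = 20  (B↔C swapped to make it positive)
  edge (2, 10)→(16, 2): d=(14,-8) top-left  bias=+0
  edge (16, 2)→(8, 8): d=(-8,6) right/bottom  bias=-1
  edge (8, 8)→(2, 10): d=(-6,2) right/bottom  bias=-1
    (5,2)@(11, 5): e=[2,6,12] → #
    (6,2)@(13, 5): e=[18,-6,8] → ·
    (8,2)@(17, 5): e=[50,-30,0] → ·  [on edge]
    (4,3)@(9, 7): e=[14,2,4] → #
    (5,3)@(11, 7): e=[30,-10,0] → ·  [on edge]
    (2,4)@(5, 9): e=[10,10,0] → ·  [on edge]
    (4,4)@(9, 9): e=[42,-14,-8] → ·
  covered (2 px):
    · · · · · · · · · ·
    · · · · · · · · · ·
    · · · · · # · · · ·
    · · · · # · · · · ·
    · · · · · · · · · ·
    · · · · · · · · · ·
    · · · · · · · · · ·
T2:
  2·area = 30
  edge (14, 13)→(2, 10): d=(-12,-3) top-left  bias=+0
  edge (2, 10)→(12, 10): d=(10,0) top-left  bias=+0
  edge (12, 10)→(14, 13): d=(2,3) right/bottom  bias=-1
    (3,5)@(7, 11): e=[3,10,17] → #
    (4,5)@(9, 11): e=[9,10,11] → #
    (5,5)@(11, 11): e=[15,10,5] → #
    (6,5)@(13, 11): e=[21,10,-1] → ·
    (3,6)@(7, 13): e=[-21,30,21] → ·
    (4,6)@(9, 13): e=[-15,30,15] → ·
    (5,6)@(11, 13): e=[-9,30,9] → ·
  covered (3 px):
    · · · · · · · · · ·
    · · · · · · · · · ·
    · · · · · · · · · ·
    · · · · · · · · · ·
    · · · · · · · · · ·
    · · · # # # · · · ·
    · · · · · · · · · ·
T3:
  2·area = 24  (B↔C swapped to make it positive)
  edge (14, 12)→(6, 8): d=(-8,-4) top-left  bias=+0
  edge (6, 8)→(4, 4): d=(-2,-4) top-left  bias=+0
  edge (4, 4)→(14, 12): d=(10,8) right/bottom  bias=-1
    (2,2)@(5, 5): e=[20,2,2] → #
    (3,2)@(7, 5): e=[28,10,-14] → ·
    (2,3)@(5, 7): e=[4,-2,22] → ·
    (3,3)@(7, 7): e=[12,6,6] → #
    (4,3)@(9, 7): e=[20,14,-10] → ·
    (3,4)@(7, 9): e=[-4,2,26] → ·
    (4,4)@(9, 9): e=[4,10,10] → #
    (5,4)@(11, 9): e=[12,18,-6] → ·
    (4,5)@(9, 11): e=[-12,6,30] → ·
  covered (3 px):
    · · · · · · · · · ·
    · · · · · · · · · ·
    · · # · · · · · · ·
    · · · # · · · · · ·
    · · · · # · · · · ·
    · · · · · · · · · ·
    · · · · · · · · · ·

Result: 11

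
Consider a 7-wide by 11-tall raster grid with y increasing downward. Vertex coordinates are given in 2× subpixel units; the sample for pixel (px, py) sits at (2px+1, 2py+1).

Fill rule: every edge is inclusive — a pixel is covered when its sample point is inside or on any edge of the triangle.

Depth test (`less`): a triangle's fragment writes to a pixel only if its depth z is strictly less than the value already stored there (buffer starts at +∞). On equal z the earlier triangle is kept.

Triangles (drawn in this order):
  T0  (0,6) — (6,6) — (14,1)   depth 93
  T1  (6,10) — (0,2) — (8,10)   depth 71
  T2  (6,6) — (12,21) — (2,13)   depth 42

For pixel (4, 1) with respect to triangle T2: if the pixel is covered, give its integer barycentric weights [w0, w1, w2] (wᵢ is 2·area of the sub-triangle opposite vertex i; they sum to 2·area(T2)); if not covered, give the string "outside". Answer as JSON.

T0:
  2·area = 30  (B↔C swapped to make it positive)
  edge (0, 6)→(14, 1): d=(14,-5) inclusive
  edge (14, 1)→(6, 6): d=(-8,5) inclusive
  edge (6, 6)→(0, 6): d=(-6,0) inclusive
    (4,1)@(9, 3): e=[3,9,18] → #
    (5,1)@(11, 3): e=[13,-1,18] → ·
    (1,2)@(3, 5): e=[1,23,6] → #
    (2,2)@(5, 5): e=[11,13,6] → #
    (3,2)@(7, 5): e=[21,3,6] → #
    (4,2)@(9, 5): e=[31,-7,6] → ·
    (1,3)@(3, 7): e=[29,7,-6] → ·
    (2,3)@(5, 7): e=[39,-3,-6] → ·
    (3,3)@(7, 7): e=[49,-13,-6] → ·
  covered (4 px):
    · · · · · · ·
    · · · · # · ·
    · # # # · · ·
    · · · · · · ·
    · · · · · · ·
    · · · · · · ·
    · · · · · · ·
    · · · · · · ·
    · · · · · · ·
    · · · · · · ·
    · · · · · · ·
T1:
  2·area = 16
  edge (6, 10)→(0, 2): d=(-6,-8) inclusive
  edge (0, 2)→(8, 10): d=(8,8) inclusive
  edge (8, 10)→(6, 10): d=(-2,0) inclusive
    (0,1)@(1, 3): e=[2,0,14] → #  [on edge]
    (1,1)@(3, 3): e=[18,-16,14] → ·
    (0,2)@(1, 5): e=[-10,16,10] → ·
    (1,2)@(3, 5): e=[6,0,10] → #  [on edge]
    (2,2)@(5, 5): e=[22,-16,10] → ·
    (1,3)@(3, 7): e=[-6,16,6] → ·
    (2,3)@(5, 7): e=[10,0,6] → #  [on edge]
    (3,3)@(7, 7): e=[26,-16,6] → ·
    (2,4)@(5, 9): e=[-2,16,2] → ·
    (3,4)@(7, 9): e=[14,0,2] → #  [on edge]
    (4,4)@(9, 9): e=[30,-16,2] → ·
    (3,5)@(7, 11): e=[2,16,-2] → ·
    (4,5)@(9, 11): e=[18,0,-2] → ·  [on edge]
    (5,6)@(11, 13): e=[22,0,-6] → ·  [on edge]
    (6,7)@(13, 15): e=[26,0,-10] → ·  [on edge]
  covered (4 px):
    · · · · · · ·
    # · · · · · ·
    · # · · · · ·
    · · # · · · ·
    · · · # · · ·
    · · · · · · ·
    · · · · · · ·
    · · · · · · ·
    · · · · · · ·
    · · · · · · ·
    · · · · · · ·
T2:
  2·area = 102
  edge (6, 6)→(12, 21): d=(6,15) inclusive
  edge (12, 21)→(2, 13): d=(-10,-8) inclusive
  edge (2, 13)→(6, 6): d=(4,-7) inclusive
    (2,4)@(5, 9): e=[33,64,5] → #
    (3,4)@(7, 9): e=[3,80,19] → #
    (4,4)@(9, 9): e=[-27,96,33] → ·
    (2,5)@(5, 11): e=[45,44,13] → #
    (4,5)@(9, 11): e=[-15,76,41] → ·
    (1,6)@(3, 13): e=[87,8,7] → #
    (4,6)@(9, 13): e=[-3,56,49] → ·
    (1,7)@(3, 15): e=[99,-12,15] → ·
    (2,7)@(5, 15): e=[69,4,29] → #
    (4,7)@(9, 15): e=[9,36,57] → #
    (5,7)@(11, 15): e=[-21,52,71] → ·
    (2,8)@(5, 17): e=[81,-16,37] → ·
    (3,8)@(7, 17): e=[51,0,51] → #  [on edge]
  covered (13 px):
    · · · · · · ·
    · · · · · · ·
    · · · · · · ·
    · · · · · · ·
    · · # # · · ·
    · · # # · · ·
    · # # # · · ·
    · · # # # · ·
    · · · # # · ·
    · · · · · # ·
    · · · · · · ·

Final: "outside"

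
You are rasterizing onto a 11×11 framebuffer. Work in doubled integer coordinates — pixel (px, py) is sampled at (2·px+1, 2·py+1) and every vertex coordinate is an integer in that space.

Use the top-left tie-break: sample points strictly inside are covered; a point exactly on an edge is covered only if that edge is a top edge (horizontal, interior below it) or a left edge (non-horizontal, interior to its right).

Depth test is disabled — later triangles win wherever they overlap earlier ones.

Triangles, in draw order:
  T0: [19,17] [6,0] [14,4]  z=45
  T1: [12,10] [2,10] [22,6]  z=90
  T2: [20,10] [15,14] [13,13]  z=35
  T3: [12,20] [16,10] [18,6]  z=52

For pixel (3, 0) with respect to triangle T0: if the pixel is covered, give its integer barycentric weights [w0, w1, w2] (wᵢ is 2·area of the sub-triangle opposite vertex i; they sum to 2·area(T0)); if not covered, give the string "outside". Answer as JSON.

T0:
  2·area = 84
  edge (19, 17)→(6, 0): d=(-13,-17) top-left  bias=+0
  edge (6, 0)→(14, 4): d=(8,4) right/bottom  bias=-1
  edge (14, 4)→(19, 17): d=(5,13) right/bottom  bias=-1
    (3,0)@(7, 1): e=[4,4,76] → #
    (4,0)@(9, 1): e=[38,-4,50] → ·
    (3,1)@(7, 3): e=[-22,20,86] → ·
    (4,1)@(9, 3): e=[12,12,60] → #
    (5,1)@(11, 3): e=[46,4,34] → #
    (6,1)@(13, 3): e=[80,-4,8] → ·
    (4,2)@(9, 5): e=[-14,28,70] → ·
    (5,2)@(11, 5): e=[20,20,44] → #
    (6,2)@(13, 5): e=[54,12,18] → #
    (7,2)@(15, 5): e=[88,4,-8] → ·
    (5,3)@(11, 7): e=[-6,36,54] → ·
    (6,3)@(13, 7): e=[28,28,28] → #
    (9,8)@(19, 17): e=[0,84,0] → ·  [on edge]
  covered (11 px):
    · · · # · · · · · · ·
    · · · · # # · · · · ·
    · · · · · # # · · · ·
    · · · · · · # # · · ·
    · · · · · · # # · · ·
    · · · · · · · # · · ·
    · · · · · · · · # · ·
    · · · · · · · · · · ·
    · · · · · · · · · · ·
    · · · · · · · · · · ·
    · · · · · · · · · · ·
T1:
  2·area = 40
  edge (12, 10)→(2, 10): d=(-10,0) right/bottom  bias=-1
  edge (2, 10)→(22, 6): d=(20,-4) top-left  bias=+0
  edge (22, 6)→(12, 10): d=(-10,4) right/bottom  bias=-1
    (8,3)@(17, 7): e=[30,0,10] → #  [on edge]
    (9,3)@(19, 7): e=[30,8,2] → #
    (10,3)@(21, 7): e=[30,16,-6] → ·
    (3,4)@(7, 9): e=[10,0,30] → #  [on edge]
    (4,4)@(9, 9): e=[10,8,22] → #
    (5,4)@(11, 9): e=[10,16,14] → #
    (6,4)@(13, 9): e=[10,24,6] → #
    (7,4)@(15, 9): e=[10,32,-2] → ·
    (8,4)@(17, 9): e=[10,40,-10] → ·
    (9,4)@(19, 9): e=[10,48,-18] → ·
    (3,5)@(7, 11): e=[-10,40,10] → ·
    (4,5)@(9, 11): e=[-10,48,2] → ·
  covered (6 px):
    · · · · · · · · · · ·
    · · · · · · · · · · ·
    · · · · · · · · · · ·
    · · · · · · · · # # ·
    · · · # # # # · · · ·
    · · · · · · · · · · ·
    · · · · · · · · · · ·
    · · · · · · · · · · ·
    · · · · · · · · · · ·
    · · · · · · · · · · ·
    · · · · · · · · · · ·
T2:
  2·area = 13
  edge (20, 10)→(15, 14): d=(-5,4) right/bottom  bias=-1
  edge (15, 14)→(13, 13): d=(-2,-1) top-left  bias=+0
  edge (13, 13)→(20, 10): d=(7,-3) top-left  bias=+0
    (0,3)@(1, 7): e=[91,0,-78] → ·  [on edge]
    (2,4)@(5, 9): e=[65,0,-52] → ·  [on edge]
    (4,5)@(9, 11): e=[39,0,-26] → ·  [on edge]
    (6,6)@(13, 13): e=[13,0,0] → #  [on edge]
    (7,6)@(15, 13): e=[5,2,6] → #
    (8,6)@(17, 13): e=[-3,4,12] → ·
    (6,7)@(13, 15): e=[3,-4,14] → ·
    (7,7)@(15, 15): e=[-5,-2,20] → ·
    (8,7)@(17, 15): e=[-13,0,26] → ·  [on edge]
    (10,8)@(21, 17): e=[-39,0,52] → ·  [on edge]
  covered (2 px):
    · · · · · · · · · · ·
    · · · · · · · · · · ·
    · · · · · · · · · · ·
    · · · · · · · · · · ·
    · · · · · · · · · · ·
    · · · · · · · · · · ·
    · · · · · · # # · · ·
    · · · · · · · · · · ·
    · · · · · · · · · · ·
    · · · · · · · · · · ·
    · · · · · · · · · · ·
T3:
  2·area = 4
  edge (12, 20)→(16, 10): d=(4,-10) top-left  bias=+0
  edge (16, 10)→(18, 6): d=(2,-4) top-left  bias=+0
  edge (18, 6)→(12, 20): d=(-6,14) right/bottom  bias=-1
    (7,6)@(15, 13): e=[2,2,0] → ·  [on edge]
  covered (0 px):
    · · · · · · · · · · ·
    · · · · · · · · · · ·
    · · · · · · · · · · ·
    · · · · · · · · · · ·
    · · · · · · · · · · ·
    · · · · · · · · · · ·
    · · · · · · · · · · ·
    · · · · · · · · · · ·
    · · · · · · · · · · ·
    · · · · · · · · · · ·
    · · · · · · · · · · ·

Answer: [4,76,4]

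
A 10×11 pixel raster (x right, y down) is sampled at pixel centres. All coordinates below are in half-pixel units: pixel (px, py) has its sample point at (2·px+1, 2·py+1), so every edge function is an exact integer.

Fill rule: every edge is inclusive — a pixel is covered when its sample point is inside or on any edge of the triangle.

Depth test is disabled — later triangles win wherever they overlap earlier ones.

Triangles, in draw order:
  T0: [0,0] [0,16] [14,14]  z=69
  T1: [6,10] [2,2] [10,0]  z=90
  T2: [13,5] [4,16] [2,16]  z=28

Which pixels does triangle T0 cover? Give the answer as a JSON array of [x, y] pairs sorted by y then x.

T0:
  2·area = 224  (B↔C swapped to make it positive)
  edge (0, 0)→(14, 14): d=(14,14) inclusive
  edge (14, 14)→(0, 16): d=(-14,2) inclusive
  edge (0, 16)→(0, 0): d=(0,-16) inclusive
    (0,0)@(1, 1): e=[0,208,16] → X  [on edge]
    (1,0)@(3, 1): e=[-28,204,48] → .
    (0,1)@(1, 3): e=[28,180,16] → X
    (1,1)@(3, 3): e=[0,176,48] → X  [on edge]
    (2,1)@(5, 3): e=[-28,172,80] → .
    (0,2)@(1, 5): e=[56,152,16] → X
    (2,2)@(5, 5): e=[0,144,80] → X  [on edge]
    (3,2)@(7, 5): e=[-28,140,112] → .
    (0,3)@(1, 7): e=[84,124,16] → X
    (3,3)@(7, 7): e=[0,112,112] → X  [on edge]
    (4,3)@(9, 7): e=[-28,108,144] → .
    (0,4)@(1, 9): e=[112,96,16] → X
    (4,4)@(9, 9): e=[0,80,144] → X  [on edge]
    (5,5)@(11, 11): e=[0,48,176] → X  [on edge]
    (6,6)@(13, 13): e=[0,16,208] → X  [on edge]
    (3,7)@(7, 15): e=[112,0,112] → X  [on edge]
    (7,7)@(15, 15): e=[0,-16,240] → .  [on edge]
    (8,8)@(17, 17): e=[0,-48,272] → .  [on edge]
    (9,9)@(19, 19): e=[0,-80,304] → .  [on edge]
  covered (32 px):
    X . . . . . . . . .
    X X . . . . . . . .
    X X X . . . . . . .
    X X X X . . . . . .
    X X X X X . . . . .
    X X X X X X . . . .
    X X X X X X X . . .
    X X X X . . . . . .
    . . . . . . . . . .
    . . . . . . . . . .
    . . . . . . . . . .
T1:
  2·area = 72
  edge (6, 10)→(2, 2): d=(-4,-8) inclusive
  edge (2, 2)→(10, 0): d=(8,-2) inclusive
  edge (10, 0)→(6, 10): d=(-4,10) inclusive
    (3,0)@(7, 1): e=[44,2,26] → X
    (4,0)@(9, 1): e=[60,6,6] → X
    (5,0)@(11, 1): e=[76,10,-14] → .
    (1,1)@(3, 3): e=[4,10,58] → X
    (2,1)@(5, 3): e=[20,14,38] → X
    (4,1)@(9, 3): e=[52,22,-2] → .
    (1,2)@(3, 5): e=[-4,26,50] → .
    (2,2)@(5, 5): e=[12,30,30] → X
    (4,2)@(9, 5): e=[44,38,-10] → .
    (2,3)@(5, 7): e=[4,46,22] → X
    (4,3)@(9, 7): e=[36,54,-18] → .
    (2,4)@(5, 9): e=[-4,62,14] → .
  covered (9 px):
    . . . X X . . . . .
    . X X X . . . . . .
    . . X X . . . . . .
    . . X X . . . . . .
    . . . . . . . . . .
    . . . . . . . . . .
    . . . . . . . . . .
    . . . . . . . . . .
    . . . . . . . . . .
    . . . . . . . . . .
    . . . . . . . . . .
T2:
  2·area = 22
  edge (13, 5)→(4, 16): d=(-9,11) inclusive
  edge (4, 16)→(2, 16): d=(-2,0) inclusive
  edge (2, 16)→(13, 5): d=(11,-11) inclusive
    (8,0)@(17, 1): e=[-8,30,0] → .  [on edge]
    (7,1)@(15, 3): e=[-4,26,0] → .  [on edge]
    (6,2)@(13, 5): e=[0,22,0] → X  [on edge]
    (7,2)@(15, 5): e=[-22,22,22] → .
    (5,3)@(11, 7): e=[4,18,0] → X  [on edge]
    (6,3)@(13, 7): e=[-18,18,22] → .
    (4,4)@(9, 9): e=[8,14,0] → X  [on edge]
    (5,4)@(11, 9): e=[-14,14,22] → .
    (3,5)@(7, 11): e=[12,10,0] → X  [on edge]
    (4,5)@(9, 11): e=[-10,10,22] → .
    (2,6)@(5, 13): e=[16,6,0] → X  [on edge]
    (3,6)@(7, 13): e=[-6,6,22] → .
    (1,7)@(3, 15): e=[20,2,0] → X  [on edge]
    (0,8)@(1, 17): e=[24,-2,0] → .  [on edge]
  covered (6 px):
    . . . . . . . . . .
    . . . . . . . . . .
    . . . . . . X . . .
    . . . . . X . . . .
    . . . . X . . . . .
    . . . X . . . . . .
    . . X . . . . . . .
    . X . . . . . . . .
    . . . . . . . . . .
    . . . . . . . . . .
    . . . . . . . . . .

Answer: [[0,0],[0,1],[1,1],[0,2],[1,2],[2,2],[0,3],[1,3],[2,3],[3,3],[0,4],[1,4],[2,4],[3,4],[4,4],[0,5],[1,5],[2,5],[3,5],[4,5],[5,5],[0,6],[1,6],[2,6],[3,6],[4,6],[5,6],[6,6],[0,7],[1,7],[2,7],[3,7]]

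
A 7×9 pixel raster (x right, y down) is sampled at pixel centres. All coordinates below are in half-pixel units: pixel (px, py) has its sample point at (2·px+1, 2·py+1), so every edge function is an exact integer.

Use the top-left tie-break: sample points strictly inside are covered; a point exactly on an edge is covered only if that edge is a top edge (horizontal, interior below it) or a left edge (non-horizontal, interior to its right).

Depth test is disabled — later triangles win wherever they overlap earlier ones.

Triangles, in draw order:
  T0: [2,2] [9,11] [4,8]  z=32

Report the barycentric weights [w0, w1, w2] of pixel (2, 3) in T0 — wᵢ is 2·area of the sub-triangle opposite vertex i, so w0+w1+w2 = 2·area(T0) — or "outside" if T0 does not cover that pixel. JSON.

T0:
  2·area = 24
  edge (2, 2)→(9, 11): d=(7,9) right/bottom  bias=-1
  edge (9, 11)→(4, 8): d=(-5,-3) top-left  bias=+0
  edge (4, 8)→(2, 2): d=(-2,-6) top-left  bias=+0
    (1,2)@(3, 5): e=[12,12,0] → █  [on edge]
    (2,2)@(5, 5): e=[-6,18,12] → ·
    (1,3)@(3, 7): e=[26,2,-4] → ·
    (2,3)@(5, 7): e=[8,8,8] → █
    (3,3)@(7, 7): e=[-10,14,20] → ·
    (2,4)@(5, 9): e=[22,-2,4] → ·
    (3,4)@(7, 9): e=[4,4,16] → █
    (4,4)@(9, 9): e=[-14,10,28] → ·
    (2,5)@(5, 11): e=[36,-12,0] → ·  [on edge]
    (3,5)@(7, 11): e=[18,-6,12] → ·
    (4,5)@(9, 11): e=[0,0,24] → ·  [on edge]
    (3,8)@(7, 17): e=[60,-36,0] → ·  [on edge]
  covered (3 px):
    · · · · · · ·
    · · · · · · ·
    · █ · · · · ·
    · · █ · · · ·
    · · · █ · · ·
    · · · · · · ·
    · · · · · · ·
    · · · · · · ·
    · · · · · · ·

Answer: [8,8,8]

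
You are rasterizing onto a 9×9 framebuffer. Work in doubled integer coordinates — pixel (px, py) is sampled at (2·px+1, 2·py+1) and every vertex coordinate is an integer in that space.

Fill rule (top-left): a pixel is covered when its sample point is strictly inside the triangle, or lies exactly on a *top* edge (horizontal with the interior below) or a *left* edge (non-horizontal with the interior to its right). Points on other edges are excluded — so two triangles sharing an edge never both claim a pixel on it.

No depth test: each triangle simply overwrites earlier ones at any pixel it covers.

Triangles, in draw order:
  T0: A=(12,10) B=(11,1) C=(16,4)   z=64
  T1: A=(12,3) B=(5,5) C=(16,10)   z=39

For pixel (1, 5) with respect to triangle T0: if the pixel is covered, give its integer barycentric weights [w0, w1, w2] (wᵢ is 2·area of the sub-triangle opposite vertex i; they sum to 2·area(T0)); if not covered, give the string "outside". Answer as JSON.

T0:
  2·area = 42
  edge (12, 10)→(11, 1): d=(-1,-9) top-left  bias=+0
  edge (11, 1)→(16, 4): d=(5,3) right/bottom  bias=-1
  edge (16, 4)→(12, 10): d=(-4,6) right/bottom  bias=-1
    (5,0)@(11, 1): e=[0,0,42] → ·  [on edge]
    (6,1)@(13, 3): e=[16,4,22] → █
    (7,1)@(15, 3): e=[34,-2,10] → ·
    (6,2)@(13, 5): e=[14,14,14] → █
    (7,2)@(15, 5): e=[32,8,2] → █
    (8,2)@(17, 5): e=[50,2,-10] → ·
    (6,3)@(13, 7): e=[12,24,6] → █
    (7,3)@(15, 7): e=[30,18,-6] → ·
    (6,4)@(13, 9): e=[10,34,-2] → ·
  covered (4 px):
    · · · · · · · · ·
    · · · · · · █ · ·
    · · · · · · █ █ ·
    · · · · · · █ · ·
    · · · · · · · · ·
    · · · · · · · · ·
    · · · · · · · · ·
    · · · · · · · · ·
    · · · · · · · · ·
T1:
  2·area = 57  (B↔C swapped to make it positive)
  edge (12, 3)→(16, 10): d=(4,7) right/bottom  bias=-1
  edge (16, 10)→(5, 5): d=(-11,-5) top-left  bias=+0
  edge (5, 5)→(12, 3): d=(7,-2) top-left  bias=+0
    (2,2)@(5, 5): e=[57,0,0] → █  [on edge]
    (3,2)@(7, 5): e=[43,10,4] → █
    (4,2)@(9, 5): e=[29,20,8] → █
    (5,2)@(11, 5): e=[15,30,12] → █
    (6,2)@(13, 5): e=[1,40,16] → █
    (7,2)@(15, 5): e=[-13,50,20] → ·
    (2,3)@(5, 7): e=[65,-22,14] → ·
    (3,3)@(7, 7): e=[51,-12,18] → ·
    (4,3)@(9, 7): e=[37,-2,22] → ·
    (5,3)@(11, 7): e=[23,8,26] → █
    (7,3)@(15, 7): e=[-5,28,34] → ·
    (5,4)@(11, 9): e=[31,-14,40] → ·
  covered (8 px):
    · · · · · · · · ·
    · · · · · · · · ·
    · · █ █ █ █ █ · ·
    · · · · · █ █ · ·
    · · · · · · · █ ·
    · · · · · · · · ·
    · · · · · · · · ·
    · · · · · · · · ·
    · · · · · · · · ·

Result: "outside"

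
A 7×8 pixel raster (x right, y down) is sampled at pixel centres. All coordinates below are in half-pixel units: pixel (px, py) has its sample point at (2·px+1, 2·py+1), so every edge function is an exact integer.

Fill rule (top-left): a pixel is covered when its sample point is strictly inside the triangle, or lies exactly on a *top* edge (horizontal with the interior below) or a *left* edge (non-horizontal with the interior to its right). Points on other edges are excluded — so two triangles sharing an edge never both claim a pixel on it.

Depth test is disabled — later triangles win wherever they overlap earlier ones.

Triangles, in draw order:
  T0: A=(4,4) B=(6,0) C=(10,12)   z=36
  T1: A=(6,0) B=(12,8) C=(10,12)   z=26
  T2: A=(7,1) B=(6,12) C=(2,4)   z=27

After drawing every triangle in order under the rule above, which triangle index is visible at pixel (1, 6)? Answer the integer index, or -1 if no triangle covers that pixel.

T0:
  2·area = 40
  edge (4, 4)→(6, 0): d=(2,-4) top-left  bias=+0
  edge (6, 0)→(10, 12): d=(4,12) right/bottom  bias=-1
  edge (10, 12)→(4, 4): d=(-6,-8) top-left  bias=+0
    (2,1)@(5, 3): e=[2,24,14] → █
    (3,1)@(7, 3): e=[10,0,30] → ·  [on edge]
    (2,2)@(5, 5): e=[6,32,2] → █
    (3,2)@(7, 5): e=[14,8,18] → █
    (4,2)@(9, 5): e=[22,-16,34] → ·
    (2,3)@(5, 7): e=[10,40,-10] → ·
    (3,3)@(7, 7): e=[18,16,6] → █
    (4,3)@(9, 7): e=[26,-8,22] → ·
    (3,4)@(7, 9): e=[22,24,-6] → ·
    (4,4)@(9, 9): e=[30,0,10] → ·  [on edge]
    (5,7)@(11, 15): e=[50,0,-10] → ·  [on edge]
  covered (4 px):
    · · · · · · ·
    · · █ · · · ·
    · · █ █ · · ·
    · · · █ · · ·
    · · · · · · ·
    · · · · · · ·
    · · · · · · ·
    · · · · · · ·
T1:
  2·area = 40
  edge (6, 0)→(12, 8): d=(6,8) right/bottom  bias=-1
  edge (12, 8)→(10, 12): d=(-2,4) right/bottom  bias=-1
  edge (10, 12)→(6, 0): d=(-4,-12) top-left  bias=+0
    (3,1)@(7, 3): e=[10,30,0] → █  [on edge]
    (4,1)@(9, 3): e=[-6,22,24] → ·
    (3,2)@(7, 5): e=[22,26,-8] → ·
    (4,2)@(9, 5): e=[6,18,16] → █
    (5,2)@(11, 5): e=[-10,10,40] → ·
    (4,3)@(9, 7): e=[18,14,8] → █
    (5,3)@(11, 7): e=[2,6,32] → █
    (6,3)@(13, 7): e=[-14,-2,56] → ·
    (4,4)@(9, 9): e=[30,10,0] → █  [on edge]
    (6,4)@(13, 9): e=[-2,-6,48] → ·
    (4,5)@(9, 11): e=[42,6,-8] → ·
    (5,5)@(11, 11): e=[26,-2,16] → ·
    (5,7)@(11, 15): e=[50,-10,0] → ·  [on edge]
  covered (6 px):
    · · · · · · ·
    · · · █ · · ·
    · · · · █ · ·
    · · · · █ █ ·
    · · · · █ █ ·
    · · · · · · ·
    · · · · · · ·
    · · · · · · ·
T2:
  2·area = 52
  edge (7, 1)→(6, 12): d=(-1,11) right/bottom  bias=-1
  edge (6, 12)→(2, 4): d=(-4,-8) top-left  bias=+0
  edge (2, 4)→(7, 1): d=(5,-3) top-left  bias=+0
    (3,0)@(7, 1): e=[0,52,0] → ·  [on edge]
    (2,1)@(5, 3): e=[20,28,4] → █
    (3,1)@(7, 3): e=[-2,44,10] → ·
    (1,2)@(3, 5): e=[40,4,8] → █
    (3,2)@(7, 5): e=[-4,36,20] → ·
    (1,3)@(3, 7): e=[38,-4,18] → ·
    (2,3)@(5, 7): e=[16,12,24] → █
    (3,3)@(7, 7): e=[-6,28,30] → ·
    (2,4)@(5, 9): e=[14,4,34] → █
    (3,4)@(7, 9): e=[-8,20,40] → ·
    (2,5)@(5, 11): e=[12,-4,44] → ·
  covered (5 px):
    · · · · · · ·
    · · █ · · · ·
    · █ █ · · · ·
    · · █ · · · ·
    · · █ · · · ·
    · · · · · · ·
    · · · · · · ·
    · · · · · · ·

Z-buffer (winner per pixel, '.' = empty):
  . . . . . . .
  . . 2 1 . . .
  . 2 2 0 1 . .
  . . 2 0 1 1 .
  . . 2 . 1 1 .
  . . . . . . .
  . . . . . . .
  . . . . . . .

Answer: -1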